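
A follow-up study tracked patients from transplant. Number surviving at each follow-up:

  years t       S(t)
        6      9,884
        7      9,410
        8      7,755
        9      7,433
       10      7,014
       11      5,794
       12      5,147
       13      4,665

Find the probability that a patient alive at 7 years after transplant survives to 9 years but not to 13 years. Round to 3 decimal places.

This is the probability of reaching 9 but not 13, conditional on being alive at 7: (S(9) − S(13)) / S(7).
= (7,433 − 4,665) / 9,410 = 2,768 / 9,410 = 0.294155.

0.294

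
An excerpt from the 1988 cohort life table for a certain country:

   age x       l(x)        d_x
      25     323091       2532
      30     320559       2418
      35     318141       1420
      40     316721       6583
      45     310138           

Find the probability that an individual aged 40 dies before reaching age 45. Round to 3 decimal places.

0.021

P(die before 45 | alive at 40) = 1 − l(45)/l(40) = 1 − 310138/316721 = (6583)/316721 = 0.020785.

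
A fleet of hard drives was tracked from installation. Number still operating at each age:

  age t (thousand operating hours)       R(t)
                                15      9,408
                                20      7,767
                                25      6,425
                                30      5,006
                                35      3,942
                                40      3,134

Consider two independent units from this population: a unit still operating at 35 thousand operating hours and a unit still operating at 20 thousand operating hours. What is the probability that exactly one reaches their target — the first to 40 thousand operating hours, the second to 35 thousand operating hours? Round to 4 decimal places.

0.4956

p₁ = R(40)/R(35) = 3,134/3,942 = 0.795028; p₂ = R(35)/R(20) = 3,942/7,767 = 0.507532.
P(exactly one) = p₁(1−p₂) + (1−p₁)p₂ = 0.391526 + 0.104030 = 0.495556.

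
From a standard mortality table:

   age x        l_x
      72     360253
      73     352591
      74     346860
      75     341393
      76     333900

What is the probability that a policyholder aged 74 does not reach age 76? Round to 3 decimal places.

0.037

P(die before 76 | alive at 74) = 1 − l_76/l_74 = 1 − 333900/346860 = (12960)/346860 = 0.037364.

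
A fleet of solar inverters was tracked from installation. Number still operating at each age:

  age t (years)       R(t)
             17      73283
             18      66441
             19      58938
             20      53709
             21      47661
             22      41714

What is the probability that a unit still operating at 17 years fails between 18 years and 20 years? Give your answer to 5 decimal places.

0.17374

This is the probability of reaching 18 but not 20, conditional on being operational at 17: (R(18) − R(20)) / R(17).
= (66441 − 53709) / 73283 = 12732 / 73283 = 0.173737.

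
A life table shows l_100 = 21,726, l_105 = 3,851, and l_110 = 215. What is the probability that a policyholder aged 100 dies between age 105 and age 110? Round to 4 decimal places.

We want 5|5q100 = (l_105 − l_110)/l_100.
This is the probability of reaching 105 but not 110, conditional on being alive at 100: (l_105 − l_110) / l_100.
= (3,851 − 215) / 21,726 = 3,636 / 21,726 = 0.167357.

0.1674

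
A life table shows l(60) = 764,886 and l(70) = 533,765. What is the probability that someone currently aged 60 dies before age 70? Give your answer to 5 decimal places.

0.30216

P(die before 70 | alive at 60) = 1 − l(70)/l(60) = 1 − 533,765/764,886 = (231,121)/764,886 = 0.302164.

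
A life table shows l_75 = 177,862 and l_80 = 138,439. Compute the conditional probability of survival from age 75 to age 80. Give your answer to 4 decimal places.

We want 5p75 = l_80/l_75.
The conditional survival probability is l_80/l_75 = 138,439/177,862 = 0.778351.

0.7784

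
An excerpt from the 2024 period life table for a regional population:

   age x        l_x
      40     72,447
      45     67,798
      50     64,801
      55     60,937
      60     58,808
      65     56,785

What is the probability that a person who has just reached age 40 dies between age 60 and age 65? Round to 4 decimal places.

0.0279

We want 20|5q40 = (l_60 − l_65)/l_40.
This is the probability of reaching 60 but not 65, conditional on being alive at 40: (l_60 − l_65) / l_40.
= (58,808 − 56,785) / 72,447 = 2,023 / 72,447 = 0.027924.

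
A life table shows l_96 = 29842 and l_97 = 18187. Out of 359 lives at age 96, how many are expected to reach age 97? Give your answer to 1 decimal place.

218.8

The relevant probability is 18187/29842 = 0.609443.
Expected number = 359 × 0.609443 = 218.8.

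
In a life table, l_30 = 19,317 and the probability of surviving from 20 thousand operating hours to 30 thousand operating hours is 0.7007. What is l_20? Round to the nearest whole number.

27568

l_20 = l_30 / p = 19,317 / 0.7007 = 27568.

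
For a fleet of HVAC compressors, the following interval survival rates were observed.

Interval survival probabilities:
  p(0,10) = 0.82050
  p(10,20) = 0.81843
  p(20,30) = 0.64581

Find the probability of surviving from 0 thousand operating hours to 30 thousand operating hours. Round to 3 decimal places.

P(survive 0→30) = 0.82050 × 0.81843 × 0.64581.
= 0.433676.

0.434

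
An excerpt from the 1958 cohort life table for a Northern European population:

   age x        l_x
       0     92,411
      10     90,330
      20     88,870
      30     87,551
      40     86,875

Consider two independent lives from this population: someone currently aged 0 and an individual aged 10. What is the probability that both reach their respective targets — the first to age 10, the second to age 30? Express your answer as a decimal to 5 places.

p₁ = l_10/l_0 = 90,330/92,411 = 0.977481; p₂ = l_30/l_10 = 87,551/90,330 = 0.969235.
P(both) = p₁ × p₂ = 0.977481 × 0.969235 = 0.947409.

0.94741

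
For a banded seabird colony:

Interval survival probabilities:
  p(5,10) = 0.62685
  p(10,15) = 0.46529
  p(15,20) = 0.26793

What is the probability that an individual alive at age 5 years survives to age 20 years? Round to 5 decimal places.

P(survive 5→20) = 0.62685 × 0.46529 × 0.26793.
= 0.078146.

0.07815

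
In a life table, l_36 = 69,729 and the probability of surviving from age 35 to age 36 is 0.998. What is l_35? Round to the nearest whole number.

69869

l_35 = l_36 / p = 69,729 / 0.998 = 69869.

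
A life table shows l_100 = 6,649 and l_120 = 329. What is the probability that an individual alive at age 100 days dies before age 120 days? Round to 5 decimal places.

0.95052

P(die before 120 | alive at 100) = 1 − l_120/l_100 = 1 − 329/6,649 = (6,320)/6,649 = 0.950519.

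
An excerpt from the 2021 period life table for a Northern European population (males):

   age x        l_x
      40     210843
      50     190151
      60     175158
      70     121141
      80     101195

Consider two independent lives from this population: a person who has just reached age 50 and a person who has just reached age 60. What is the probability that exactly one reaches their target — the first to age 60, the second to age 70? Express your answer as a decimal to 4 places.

p₁ = l_60/l_50 = 175158/190151 = 0.921152; p₂ = l_70/l_60 = 121141/175158 = 0.691610.
P(exactly one) = p₁(1−p₂) + (1−p₁)p₂ = 0.284074 + 0.054532 = 0.338606.

0.3386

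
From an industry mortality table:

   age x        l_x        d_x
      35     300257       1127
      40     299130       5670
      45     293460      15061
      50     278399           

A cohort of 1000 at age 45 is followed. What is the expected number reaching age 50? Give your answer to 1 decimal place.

948.7

The relevant probability is 278399/293460 = 0.948678.
Expected number = 1000 × 0.948678 = 948.7.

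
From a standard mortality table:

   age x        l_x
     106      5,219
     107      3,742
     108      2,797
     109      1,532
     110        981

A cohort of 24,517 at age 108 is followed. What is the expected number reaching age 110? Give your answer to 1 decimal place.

8598.9

The relevant probability is 981/2,797 = 0.350733.
Expected number = 24,517 × 0.350733 = 8598.9.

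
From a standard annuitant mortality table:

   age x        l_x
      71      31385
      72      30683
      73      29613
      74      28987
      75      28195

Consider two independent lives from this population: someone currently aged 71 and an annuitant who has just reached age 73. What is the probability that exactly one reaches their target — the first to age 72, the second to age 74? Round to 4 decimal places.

p₁ = l_72/l_71 = 30683/31385 = 0.977633; p₂ = l_74/l_73 = 28987/29613 = 0.978861.
P(exactly one) = p₁(1−p₂) + (1−p₁)p₂ = 0.020666 + 0.021894 = 0.042560.

0.0426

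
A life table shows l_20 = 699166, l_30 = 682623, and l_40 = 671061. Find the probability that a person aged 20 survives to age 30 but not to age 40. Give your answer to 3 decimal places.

0.017

This is the probability of reaching 30 but not 40, conditional on being alive at 20: (l_30 − l_40) / l_20.
= (682623 − 671061) / 699166 = 11562 / 699166 = 0.016537.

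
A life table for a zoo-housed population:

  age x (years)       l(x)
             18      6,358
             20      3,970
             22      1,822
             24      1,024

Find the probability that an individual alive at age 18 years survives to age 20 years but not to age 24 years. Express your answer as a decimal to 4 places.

0.4634

This is the probability of reaching 20 but not 24, conditional on being alive at 18: (l(20) − l(24)) / l(18).
= (3,970 − 1,024) / 6,358 = 2,946 / 6,358 = 0.463353.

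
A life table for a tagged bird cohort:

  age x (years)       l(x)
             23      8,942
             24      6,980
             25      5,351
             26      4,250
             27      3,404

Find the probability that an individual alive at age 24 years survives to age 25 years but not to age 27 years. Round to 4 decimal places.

0.2789

This is the probability of reaching 25 but not 27, conditional on being alive at 24: (l(25) − l(27)) / l(24).
= (5,351 − 3,404) / 6,980 = 1,947 / 6,980 = 0.278940.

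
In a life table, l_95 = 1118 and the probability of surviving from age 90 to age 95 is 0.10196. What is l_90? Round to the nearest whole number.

10965

l_90 = l_95 / p = 1118 / 0.10196 = 10965.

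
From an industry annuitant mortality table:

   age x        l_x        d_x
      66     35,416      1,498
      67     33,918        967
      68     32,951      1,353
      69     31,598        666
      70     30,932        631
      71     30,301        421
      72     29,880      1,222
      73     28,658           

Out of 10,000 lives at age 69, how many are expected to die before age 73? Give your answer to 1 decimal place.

930.4

The relevant probability is 1 − 28,658/31,598 = 0.093044.
Expected number = 10,000 × 0.093044 = 930.4.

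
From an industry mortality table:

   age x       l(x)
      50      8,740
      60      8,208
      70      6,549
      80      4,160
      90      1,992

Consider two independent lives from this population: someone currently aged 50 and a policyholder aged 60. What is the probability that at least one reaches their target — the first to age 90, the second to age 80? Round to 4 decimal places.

p₁ = l(90)/l(50) = 1,992/8,740 = 0.227918; p₂ = l(80)/l(60) = 4,160/8,208 = 0.506823.
P(at least one) = 1 − (1−p₁)(1−p₂) = 1 − 0.772082 × 0.493177 = 0.619227.

0.6192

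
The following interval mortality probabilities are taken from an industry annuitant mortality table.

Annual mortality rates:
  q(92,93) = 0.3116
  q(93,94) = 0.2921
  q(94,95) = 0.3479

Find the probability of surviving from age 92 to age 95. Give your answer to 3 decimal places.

0.318

The overall survival probability is (1 − 0.3116) × (1 − 0.2921) × (1 − 0.3479).
= 0.6884 × 0.7079 × 0.6521 = 0.317780.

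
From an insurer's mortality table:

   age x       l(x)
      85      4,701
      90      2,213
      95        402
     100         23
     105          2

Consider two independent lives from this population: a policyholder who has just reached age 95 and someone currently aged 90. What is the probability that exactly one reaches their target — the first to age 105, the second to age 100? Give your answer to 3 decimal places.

0.015

p₁ = l(105)/l(95) = 2/402 = 0.004975; p₂ = l(100)/l(90) = 23/2,213 = 0.010393.
P(exactly one) = p₁(1−p₂) + (1−p₁)p₂ = 0.004923 + 0.010341 = 0.015265.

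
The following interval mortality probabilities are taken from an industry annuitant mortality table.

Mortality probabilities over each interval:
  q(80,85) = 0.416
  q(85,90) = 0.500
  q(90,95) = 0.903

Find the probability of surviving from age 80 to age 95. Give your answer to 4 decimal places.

0.0283

P(survive 80→95) = (1 − 0.416) × (1 − 0.500) × (1 − 0.903).
= 0.584 × 0.500 × 0.097 = 0.028324.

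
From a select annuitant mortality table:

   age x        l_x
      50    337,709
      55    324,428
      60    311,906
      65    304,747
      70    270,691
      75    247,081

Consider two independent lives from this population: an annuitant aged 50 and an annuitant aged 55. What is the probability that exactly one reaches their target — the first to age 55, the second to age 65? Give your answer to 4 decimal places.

0.0952

p₁ = l_55/l_50 = 324,428/337,709 = 0.960673; p₂ = l_65/l_55 = 304,747/324,428 = 0.939336.
P(exactly one) = p₁(1−p₂) + (1−p₁)p₂ = 0.058278 + 0.036941 = 0.095220.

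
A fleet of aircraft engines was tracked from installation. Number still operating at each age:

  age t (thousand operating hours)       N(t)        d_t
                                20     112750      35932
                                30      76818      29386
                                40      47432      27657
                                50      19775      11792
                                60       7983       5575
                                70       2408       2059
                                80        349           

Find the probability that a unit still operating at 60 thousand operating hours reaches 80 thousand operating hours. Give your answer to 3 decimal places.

The conditional survival probability is N(80)/N(60) = 349/7983 = 0.043718.

0.044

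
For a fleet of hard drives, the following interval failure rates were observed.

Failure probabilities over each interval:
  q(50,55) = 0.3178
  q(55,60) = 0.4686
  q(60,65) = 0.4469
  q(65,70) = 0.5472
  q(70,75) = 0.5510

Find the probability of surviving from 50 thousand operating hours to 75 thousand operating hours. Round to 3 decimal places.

0.041

The overall survival probability is (1 − 0.3178) × (1 − 0.4686) × (1 − 0.4469) × (1 − 0.5472) × (1 − 0.5510).
= 0.6822 × 0.5314 × 0.5531 × 0.4528 × 0.4490 = 0.040765.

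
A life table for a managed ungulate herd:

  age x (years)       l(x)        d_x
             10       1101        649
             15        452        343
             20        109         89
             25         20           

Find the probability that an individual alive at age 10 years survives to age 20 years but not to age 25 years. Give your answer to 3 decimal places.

This is the probability of reaching 20 but not 25, conditional on being alive at 10: (l(20) − l(25)) / l(10).
= (109 − 20) / 1101 = 89 / 1101 = 0.080836.

0.081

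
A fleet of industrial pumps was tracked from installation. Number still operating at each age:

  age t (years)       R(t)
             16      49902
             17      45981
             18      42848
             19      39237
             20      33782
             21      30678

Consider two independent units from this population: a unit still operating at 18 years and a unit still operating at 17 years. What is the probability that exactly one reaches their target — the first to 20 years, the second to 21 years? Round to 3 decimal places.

0.404

p₁ = R(20)/R(18) = 33782/42848 = 0.788415; p₂ = R(21)/R(17) = 30678/45981 = 0.667189.
P(exactly one) = p₁(1−p₂) + (1−p₁)p₂ = 0.262393 + 0.141167 = 0.403560.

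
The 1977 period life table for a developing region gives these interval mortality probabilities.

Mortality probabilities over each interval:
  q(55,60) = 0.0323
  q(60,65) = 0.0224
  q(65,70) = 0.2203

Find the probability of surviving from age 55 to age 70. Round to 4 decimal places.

Chaining the interval survival probabilities: (1 − 0.0323) × (1 − 0.0224) × (1 − 0.2203).
= 0.9677 × 0.9776 × 0.7797 = 0.737615.

0.7376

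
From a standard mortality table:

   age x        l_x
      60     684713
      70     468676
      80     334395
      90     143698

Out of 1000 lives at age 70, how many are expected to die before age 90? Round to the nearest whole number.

The relevant probability is 1 − 143698/468676 = 0.693396.
Expected number = 1000 × 0.693396 = 693.

693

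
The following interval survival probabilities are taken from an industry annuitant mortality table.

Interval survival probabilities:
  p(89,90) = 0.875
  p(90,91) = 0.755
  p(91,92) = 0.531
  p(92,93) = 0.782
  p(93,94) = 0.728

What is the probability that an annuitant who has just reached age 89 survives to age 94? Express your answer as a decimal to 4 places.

The overall survival probability is 0.875 × 0.755 × 0.531 × 0.782 × 0.728.
= 0.199704.

0.1997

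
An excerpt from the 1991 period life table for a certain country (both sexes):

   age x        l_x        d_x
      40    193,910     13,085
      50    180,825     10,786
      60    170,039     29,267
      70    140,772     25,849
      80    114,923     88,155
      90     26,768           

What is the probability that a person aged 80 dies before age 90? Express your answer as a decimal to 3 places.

P(die before 90 | alive at 80) = 1 − l_90/l_80 = 1 − 26,768/114,923 = (88,155)/114,923 = 0.767079.

0.767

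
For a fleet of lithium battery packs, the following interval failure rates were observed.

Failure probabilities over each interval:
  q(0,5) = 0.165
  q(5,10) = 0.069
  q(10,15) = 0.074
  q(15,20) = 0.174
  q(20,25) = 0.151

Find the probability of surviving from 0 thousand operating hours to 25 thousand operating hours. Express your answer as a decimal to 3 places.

Chaining the interval survival probabilities: (1 − 0.165) × (1 − 0.069) × (1 − 0.074) × (1 − 0.174) × (1 − 0.151).
= 0.835 × 0.931 × 0.926 × 0.826 × 0.849 = 0.504818.

0.505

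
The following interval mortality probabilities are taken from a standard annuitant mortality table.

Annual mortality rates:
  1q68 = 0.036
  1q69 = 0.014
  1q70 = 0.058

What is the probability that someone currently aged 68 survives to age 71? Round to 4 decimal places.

0.8954

3p68 = (1 − 0.036) × (1 − 0.014) × (1 − 0.058).
= 0.964 × 0.986 × 0.942 = 0.895375.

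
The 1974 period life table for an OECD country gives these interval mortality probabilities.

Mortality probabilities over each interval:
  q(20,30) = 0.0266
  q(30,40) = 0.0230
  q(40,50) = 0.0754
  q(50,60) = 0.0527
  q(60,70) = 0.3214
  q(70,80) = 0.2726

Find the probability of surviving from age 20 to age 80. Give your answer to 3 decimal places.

0.411

Chaining the interval survival probabilities: (1 − 0.0266) × (1 − 0.0230) × (1 − 0.0754) × (1 − 0.0527) × (1 − 0.3214) × (1 − 0.2726).
= 0.9734 × 0.9770 × 0.9246 × 0.9473 × 0.6786 × 0.7274 = 0.411163.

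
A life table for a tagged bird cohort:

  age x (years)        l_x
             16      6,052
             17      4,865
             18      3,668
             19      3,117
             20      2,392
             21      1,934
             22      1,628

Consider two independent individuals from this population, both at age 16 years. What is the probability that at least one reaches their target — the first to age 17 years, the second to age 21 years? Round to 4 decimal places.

0.8665

p₁ = l_17/l_16 = 4,865/6,052 = 0.803866; p₂ = l_21/l_16 = 1,934/6,052 = 0.319564.
P(at least one) = 1 − (1−p₁)(1−p₂) = 1 − 0.196134 × 0.680436 = 0.866543.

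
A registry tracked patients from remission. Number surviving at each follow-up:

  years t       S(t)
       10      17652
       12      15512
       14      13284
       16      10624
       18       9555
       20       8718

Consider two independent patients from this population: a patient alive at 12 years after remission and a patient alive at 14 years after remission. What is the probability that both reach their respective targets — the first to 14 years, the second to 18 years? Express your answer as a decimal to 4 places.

0.6160

p₁ = S(14)/S(12) = 13284/15512 = 0.856369; p₂ = S(18)/S(14) = 9555/13284 = 0.719286.
P(both) = p₁ × p₂ = 0.856369 × 0.719286 = 0.615974.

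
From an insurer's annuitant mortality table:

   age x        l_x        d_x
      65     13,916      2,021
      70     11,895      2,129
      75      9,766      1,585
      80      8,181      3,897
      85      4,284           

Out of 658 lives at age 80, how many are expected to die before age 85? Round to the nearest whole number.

The relevant probability is 1 − 4,284/8,181 = 0.476348.
Expected number = 658 × 0.476348 = 313.

313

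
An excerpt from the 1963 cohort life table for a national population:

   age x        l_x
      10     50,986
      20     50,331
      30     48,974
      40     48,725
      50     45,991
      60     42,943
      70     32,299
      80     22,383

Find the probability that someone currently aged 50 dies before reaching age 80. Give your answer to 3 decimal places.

P(die before 80 | alive at 50) = 1 − l_80/l_50 = 1 − 22,383/45,991 = (23,608)/45,991 = 0.513318.

0.513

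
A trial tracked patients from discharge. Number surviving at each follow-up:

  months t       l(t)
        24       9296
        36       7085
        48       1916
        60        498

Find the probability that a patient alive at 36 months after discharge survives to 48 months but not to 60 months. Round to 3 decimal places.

This is the probability of reaching 48 but not 60, conditional on being alive at 36: (l(48) − l(60)) / l(36).
= (1916 − 498) / 7085 = 1418 / 7085 = 0.200141.

0.200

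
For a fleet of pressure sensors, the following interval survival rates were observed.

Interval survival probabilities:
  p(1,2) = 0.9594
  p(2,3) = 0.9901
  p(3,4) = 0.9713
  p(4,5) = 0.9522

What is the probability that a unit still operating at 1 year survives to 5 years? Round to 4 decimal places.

The overall survival probability is 0.9594 × 0.9901 × 0.9713 × 0.9522.
= 0.878538.

0.8785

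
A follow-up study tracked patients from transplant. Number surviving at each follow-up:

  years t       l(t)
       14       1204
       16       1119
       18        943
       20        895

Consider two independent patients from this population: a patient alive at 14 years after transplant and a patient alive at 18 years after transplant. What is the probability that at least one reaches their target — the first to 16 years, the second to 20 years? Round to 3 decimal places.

0.996

p₁ = l(16)/l(14) = 1119/1204 = 0.929402; p₂ = l(20)/l(18) = 895/943 = 0.949099.
P(at least one) = 1 − (1−p₁)(1−p₂) = 1 − 0.070598 × 0.050901 = 0.996406.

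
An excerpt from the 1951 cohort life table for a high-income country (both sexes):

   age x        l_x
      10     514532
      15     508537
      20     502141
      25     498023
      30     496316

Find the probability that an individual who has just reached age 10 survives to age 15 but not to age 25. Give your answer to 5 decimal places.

0.02043

We want 5|10q10 = (l_15 − l_25)/l_10.
This is the probability of reaching 15 but not 25, conditional on being alive at 10: (l_15 − l_25) / l_10.
= (508537 − 498023) / 514532 = 10514 / 514532 = 0.020434.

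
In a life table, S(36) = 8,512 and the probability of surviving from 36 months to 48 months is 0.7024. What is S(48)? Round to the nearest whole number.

S(48) = S(36) × p = 8,512 × 0.7024 = 5979.

5979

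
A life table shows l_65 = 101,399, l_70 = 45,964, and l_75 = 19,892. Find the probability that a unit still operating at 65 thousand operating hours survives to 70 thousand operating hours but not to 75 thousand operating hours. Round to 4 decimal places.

This is the probability of reaching 70 but not 75, conditional on being operational at 65: (l_70 − l_75) / l_65.
= (45,964 − 19,892) / 101,399 = 26,072 / 101,399 = 0.257123.

0.2571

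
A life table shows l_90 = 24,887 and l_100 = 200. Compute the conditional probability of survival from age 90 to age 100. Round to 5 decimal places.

We want 10p90 = l_100/l_90.
The conditional survival probability is l_100/l_90 = 200/24,887 = 0.008036.

0.00804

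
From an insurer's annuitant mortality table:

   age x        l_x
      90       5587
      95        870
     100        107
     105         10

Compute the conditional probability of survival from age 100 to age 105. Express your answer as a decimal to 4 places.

0.0935

The conditional survival probability is l_105/l_100 = 10/107 = 0.093458.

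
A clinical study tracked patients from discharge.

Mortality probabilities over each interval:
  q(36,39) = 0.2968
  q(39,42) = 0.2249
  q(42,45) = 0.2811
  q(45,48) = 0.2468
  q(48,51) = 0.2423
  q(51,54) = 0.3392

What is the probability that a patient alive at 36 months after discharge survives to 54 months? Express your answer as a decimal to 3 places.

The overall survival probability is (1 − 0.2968) × (1 − 0.2249) × (1 − 0.2811) × (1 − 0.2468) × (1 − 0.2423) × (1 − 0.3392).
= 0.7032 × 0.7751 × 0.7189 × 0.7532 × 0.7577 × 0.6608 = 0.147769.

0.148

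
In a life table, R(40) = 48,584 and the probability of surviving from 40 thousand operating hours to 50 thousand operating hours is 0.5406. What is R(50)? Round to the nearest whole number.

26265

R(50) = R(40) × p = 48,584 × 0.5406 = 26265.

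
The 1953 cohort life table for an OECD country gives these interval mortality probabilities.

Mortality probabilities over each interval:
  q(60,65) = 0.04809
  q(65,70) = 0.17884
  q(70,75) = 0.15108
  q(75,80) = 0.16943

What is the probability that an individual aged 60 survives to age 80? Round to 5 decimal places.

P(survive 60→80) = (1 − 0.04809) × (1 − 0.17884) × (1 − 0.15108) × (1 − 0.16943).
= 0.95191 × 0.82116 × 0.84892 × 0.83057 = 0.551146.

0.55115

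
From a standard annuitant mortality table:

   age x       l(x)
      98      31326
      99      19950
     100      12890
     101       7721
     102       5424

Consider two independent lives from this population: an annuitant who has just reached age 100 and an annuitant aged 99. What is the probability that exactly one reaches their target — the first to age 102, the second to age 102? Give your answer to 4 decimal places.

0.4639

p₁ = l(102)/l(100) = 5424/12890 = 0.420791; p₂ = l(102)/l(99) = 5424/19950 = 0.271880.
P(exactly one) = p₁(1−p₂) + (1−p₁)p₂ = 0.306386 + 0.157475 = 0.463862.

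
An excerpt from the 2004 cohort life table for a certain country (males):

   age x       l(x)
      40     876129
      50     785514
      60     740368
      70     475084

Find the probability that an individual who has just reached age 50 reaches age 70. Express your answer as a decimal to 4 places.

0.6048

The conditional survival probability is l(70)/l(50) = 475084/785514 = 0.604807.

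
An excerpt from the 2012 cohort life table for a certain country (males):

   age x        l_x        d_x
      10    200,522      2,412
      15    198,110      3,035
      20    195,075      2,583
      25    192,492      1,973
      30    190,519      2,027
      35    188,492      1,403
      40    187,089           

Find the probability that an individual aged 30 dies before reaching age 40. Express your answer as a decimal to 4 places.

P(die before 40 | alive at 30) = 1 − l_40/l_30 = 1 − 187,089/190,519 = (3,430)/190,519 = 0.018003.

0.0180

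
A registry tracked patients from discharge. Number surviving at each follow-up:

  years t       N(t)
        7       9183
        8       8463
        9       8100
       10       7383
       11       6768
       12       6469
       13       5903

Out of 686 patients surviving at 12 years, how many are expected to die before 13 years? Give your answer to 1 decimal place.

The relevant probability is 1 − 5903/6469 = 0.087494.
Expected number = 686 × 0.087494 = 60.0.

60.0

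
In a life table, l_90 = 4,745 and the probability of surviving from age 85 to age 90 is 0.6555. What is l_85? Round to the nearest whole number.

l_85 = l_90 / p = 4,745 / 0.6555 = 7239.

7239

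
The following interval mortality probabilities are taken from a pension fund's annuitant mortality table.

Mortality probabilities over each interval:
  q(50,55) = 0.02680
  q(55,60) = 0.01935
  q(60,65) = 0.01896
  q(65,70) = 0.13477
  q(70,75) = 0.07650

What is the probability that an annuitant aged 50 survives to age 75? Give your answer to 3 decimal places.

0.748

Survival from 50 to 75 is the product of surviving each interval: (1 − 0.02680) × (1 − 0.01935) × (1 − 0.01896) × (1 − 0.13477) × (1 − 0.07650).
= 0.97320 × 0.98065 × 0.98104 × 0.86523 × 0.92350 = 0.748120.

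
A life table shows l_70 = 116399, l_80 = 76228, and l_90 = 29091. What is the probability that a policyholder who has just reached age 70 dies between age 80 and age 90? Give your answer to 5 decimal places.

0.40496

We want 10|10q70 = (l_80 − l_90)/l_70.
This is the probability of reaching 80 but not 90, conditional on being alive at 70: (l_80 − l_90) / l_70.
= (76228 − 29091) / 116399 = 47137 / 116399 = 0.404961.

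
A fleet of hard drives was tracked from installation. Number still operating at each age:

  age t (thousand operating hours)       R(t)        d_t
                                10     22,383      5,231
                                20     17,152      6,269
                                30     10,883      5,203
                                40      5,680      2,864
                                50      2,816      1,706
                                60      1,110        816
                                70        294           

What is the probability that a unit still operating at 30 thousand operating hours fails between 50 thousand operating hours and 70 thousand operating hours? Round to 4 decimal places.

0.2317

This is the probability of reaching 50 but not 70, conditional on being operational at 30: (R(50) − R(70)) / R(30).
= (2,816 − 294) / 10,883 = 2,522 / 10,883 = 0.231738.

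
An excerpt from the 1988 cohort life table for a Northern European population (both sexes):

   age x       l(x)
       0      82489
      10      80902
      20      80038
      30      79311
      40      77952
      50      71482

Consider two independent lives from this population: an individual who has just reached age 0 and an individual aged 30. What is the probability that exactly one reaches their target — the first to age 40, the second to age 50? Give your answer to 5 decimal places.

p₁ = l(40)/l(0) = 77952/82489 = 0.944999; p₂ = l(50)/l(30) = 71482/79311 = 0.901287.
P(exactly one) = p₁(1−p₂) + (1−p₁)p₂ = 0.093284 + 0.049572 = 0.142855.

0.14286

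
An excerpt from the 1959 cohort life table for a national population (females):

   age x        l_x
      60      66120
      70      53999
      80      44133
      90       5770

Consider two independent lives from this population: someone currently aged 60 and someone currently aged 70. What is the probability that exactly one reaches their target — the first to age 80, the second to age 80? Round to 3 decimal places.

0.394

p₁ = l_80/l_60 = 44133/66120 = 0.667468; p₂ = l_80/l_70 = 44133/53999 = 0.817293.
P(exactly one) = p₁(1−p₂) + (1−p₁)p₂ = 0.121951 + 0.271776 = 0.393727.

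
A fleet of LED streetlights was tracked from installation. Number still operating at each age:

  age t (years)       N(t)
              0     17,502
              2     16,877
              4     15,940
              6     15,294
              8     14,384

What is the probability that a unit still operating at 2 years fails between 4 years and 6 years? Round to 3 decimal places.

0.038

This is the probability of reaching 4 but not 6, conditional on being operational at 2: (N(4) − N(6)) / N(2).
= (15,940 − 15,294) / 16,877 = 646 / 16,877 = 0.038277.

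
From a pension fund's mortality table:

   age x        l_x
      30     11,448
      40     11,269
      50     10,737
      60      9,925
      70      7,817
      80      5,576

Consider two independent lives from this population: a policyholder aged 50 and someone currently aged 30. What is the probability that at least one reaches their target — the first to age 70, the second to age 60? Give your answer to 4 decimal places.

0.9638

p₁ = l_70/l_50 = 7,817/10,737 = 0.728043; p₂ = l_60/l_30 = 9,925/11,448 = 0.866964.
P(at least one) = 1 − (1−p₁)(1−p₂) = 1 − 0.271957 × 0.133036 = 0.963820.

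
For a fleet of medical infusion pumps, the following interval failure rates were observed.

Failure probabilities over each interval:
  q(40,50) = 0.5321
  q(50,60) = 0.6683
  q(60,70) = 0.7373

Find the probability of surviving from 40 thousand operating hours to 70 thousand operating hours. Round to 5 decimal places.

0.04077

P(survive 40→70) = (1 − 0.5321) × (1 − 0.6683) × (1 − 0.7373).
= 0.4679 × 0.3317 × 0.2627 = 0.040772.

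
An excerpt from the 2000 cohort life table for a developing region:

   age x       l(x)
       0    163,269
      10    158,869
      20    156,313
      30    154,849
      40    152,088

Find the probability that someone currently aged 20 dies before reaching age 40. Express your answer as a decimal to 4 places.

0.0270

P(die before 40 | alive at 20) = 1 − l(40)/l(20) = 1 − 152,088/156,313 = (4,225)/156,313 = 0.027029.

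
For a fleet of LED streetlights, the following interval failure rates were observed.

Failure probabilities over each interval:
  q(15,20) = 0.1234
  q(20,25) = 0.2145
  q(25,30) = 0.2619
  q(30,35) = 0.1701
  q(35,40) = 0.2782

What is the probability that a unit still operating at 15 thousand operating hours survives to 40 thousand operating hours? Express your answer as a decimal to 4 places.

Chaining the interval survival probabilities: (1 − 0.1234) × (1 − 0.2145) × (1 − 0.2619) × (1 − 0.1701) × (1 − 0.2782).
= 0.8766 × 0.7855 × 0.7381 × 0.8299 × 0.7218 = 0.304443.

0.3044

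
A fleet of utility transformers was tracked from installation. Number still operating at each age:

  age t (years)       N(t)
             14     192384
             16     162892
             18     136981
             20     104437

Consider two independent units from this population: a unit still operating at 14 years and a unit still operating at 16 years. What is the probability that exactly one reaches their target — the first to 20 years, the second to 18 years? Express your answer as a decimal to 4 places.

p₁ = N(20)/N(14) = 104437/192384 = 0.542857; p₂ = N(18)/N(16) = 136981/162892 = 0.840931.
P(exactly one) = p₁(1−p₂) + (1−p₁)p₂ = 0.086352 + 0.384426 = 0.470777.

0.4708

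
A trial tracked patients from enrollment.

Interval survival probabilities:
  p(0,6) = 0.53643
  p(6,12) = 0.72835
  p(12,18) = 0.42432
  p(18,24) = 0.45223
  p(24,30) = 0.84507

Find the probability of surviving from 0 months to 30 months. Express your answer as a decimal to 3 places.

Chaining the interval survival probabilities: 0.53643 × 0.72835 × 0.42432 × 0.45223 × 0.84507.
= 0.063358.

0.063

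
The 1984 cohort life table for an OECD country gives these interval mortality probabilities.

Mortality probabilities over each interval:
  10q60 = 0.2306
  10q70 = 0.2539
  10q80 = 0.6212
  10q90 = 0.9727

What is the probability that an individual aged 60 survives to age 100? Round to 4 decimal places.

Chaining the interval survival probabilities: (1 − 0.2306) × (1 − 0.2539) × (1 − 0.6212) × (1 − 0.9727).
= 0.7694 × 0.7461 × 0.3788 × 0.0273 = 0.005936.

0.0059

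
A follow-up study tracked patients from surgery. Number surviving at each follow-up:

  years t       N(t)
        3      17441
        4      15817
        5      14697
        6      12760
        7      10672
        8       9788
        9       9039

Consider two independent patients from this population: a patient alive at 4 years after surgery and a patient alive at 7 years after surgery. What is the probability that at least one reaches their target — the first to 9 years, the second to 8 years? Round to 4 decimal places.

p₁ = N(9)/N(4) = 9039/15817 = 0.571474; p₂ = N(8)/N(7) = 9788/10672 = 0.917166.
P(at least one) = 1 − (1−p₁)(1−p₂) = 1 − 0.428526 × 0.082834 = 0.964503.

0.9645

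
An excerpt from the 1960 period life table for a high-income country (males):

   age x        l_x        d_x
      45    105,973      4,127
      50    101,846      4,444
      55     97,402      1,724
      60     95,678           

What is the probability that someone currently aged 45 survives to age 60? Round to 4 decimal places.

0.9029

The conditional survival probability is l_60/l_45 = 95,678/105,973 = 0.902853.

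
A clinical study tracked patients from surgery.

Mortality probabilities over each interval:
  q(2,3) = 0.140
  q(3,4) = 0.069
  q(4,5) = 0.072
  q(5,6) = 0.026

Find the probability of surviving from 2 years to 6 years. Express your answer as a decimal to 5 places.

Survival from 2 to 6 is the product of surviving each interval: (1 − 0.140) × (1 − 0.069) × (1 − 0.072) × (1 − 0.026).
= 0.860 × 0.931 × 0.928 × 0.974 = 0.723694.

0.72369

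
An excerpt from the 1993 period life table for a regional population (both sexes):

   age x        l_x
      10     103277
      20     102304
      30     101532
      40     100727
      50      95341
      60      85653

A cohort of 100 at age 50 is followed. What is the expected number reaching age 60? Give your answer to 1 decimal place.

89.8

The relevant probability is 85653/95341 = 0.898386.
Expected number = 100 × 0.898386 = 89.8.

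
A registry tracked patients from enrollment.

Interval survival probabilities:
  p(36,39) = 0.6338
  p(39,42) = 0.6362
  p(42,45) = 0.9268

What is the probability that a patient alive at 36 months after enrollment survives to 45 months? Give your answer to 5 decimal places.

The overall survival probability is 0.6338 × 0.6362 × 0.9268.
= 0.373708.

0.37371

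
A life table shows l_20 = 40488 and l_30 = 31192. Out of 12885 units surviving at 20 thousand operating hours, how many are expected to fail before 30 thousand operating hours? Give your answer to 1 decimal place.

2958.4

The relevant probability is 1 − 31192/40488 = 0.229599.
Expected number = 12885 × 0.229599 = 2958.4.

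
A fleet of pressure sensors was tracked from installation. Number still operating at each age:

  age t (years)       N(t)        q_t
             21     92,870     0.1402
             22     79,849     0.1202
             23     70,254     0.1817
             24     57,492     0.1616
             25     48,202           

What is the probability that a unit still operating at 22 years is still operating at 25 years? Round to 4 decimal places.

The conditional survival probability is N(25)/N(22) = 48,202/79,849 = 0.603664.

0.6037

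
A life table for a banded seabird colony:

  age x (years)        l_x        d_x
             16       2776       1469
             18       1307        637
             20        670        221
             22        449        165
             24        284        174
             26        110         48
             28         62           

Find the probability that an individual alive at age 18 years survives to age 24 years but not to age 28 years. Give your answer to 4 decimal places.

0.1699

This is the probability of reaching 24 but not 28, conditional on being alive at 18: (l_24 − l_28) / l_18.
= (284 − 62) / 1307 = 222 / 1307 = 0.169855.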